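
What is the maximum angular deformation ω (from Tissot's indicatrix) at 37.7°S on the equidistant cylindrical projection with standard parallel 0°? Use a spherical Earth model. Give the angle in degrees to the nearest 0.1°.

13.4°

Plate carrée maps x = Rλ, y = Rφ. The meridian scale is h = 1 and the parallel scale is k = 1/cos φ = sec φ.
At 37.7°: h = 1.000, k = 1.264; principal scales a = 1.264, b = 1.000.
sin(ω/2) = (a − b)/(a + b) = 0.2639/2.264 = 0.1166, so ω = 2 arcsin(0.1166) ≈ 13.4°.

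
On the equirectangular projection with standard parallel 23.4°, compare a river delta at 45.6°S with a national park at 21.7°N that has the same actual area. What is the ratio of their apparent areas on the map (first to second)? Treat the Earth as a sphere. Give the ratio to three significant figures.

The equidistant cylindrical projection with φ₀ = 23.4° has h = 1 (meridians true) and k = cos φ₀ / cos φ along parallels.
Areal scale at 45.6°: h·k = 1.000 × 1.312 = 1.312.
Areal scale at 21.7°: h·k = 1.000 × 0.9878 = 0.9878.
Ratio = 1.312/0.9878 ≈ 1.33.

1.33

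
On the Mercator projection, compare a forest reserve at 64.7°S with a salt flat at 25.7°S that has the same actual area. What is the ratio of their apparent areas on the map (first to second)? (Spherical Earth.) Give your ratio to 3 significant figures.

4.45

Mercator areal scale is sec²φ.
At 64.7°: sec²(64.7°) = 1/0.4274² = 5.475.
At 25.7°: sec²(25.7°) = 1/0.9011² = 1.232.
Ratio = 5.475/1.232 = cos²(25.7°)/cos²(64.7°) ≈ 4.45.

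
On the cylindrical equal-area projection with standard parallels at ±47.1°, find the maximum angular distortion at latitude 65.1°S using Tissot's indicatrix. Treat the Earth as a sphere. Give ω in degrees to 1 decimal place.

For cylindrical equal-area with standard parallel φ₀, h = cos φ / cos φ₀ and k = cos φ₀ / cos φ, so h·k = 1.
At 65.1°: h = 0.6185, k = 1.617; principal scales a = 1.617, b = 0.6185.
sin(ω/2) = (a − b)/(a + b) = 0.9983/2.235 = 0.4466, so ω = 2 arcsin(0.4466) ≈ 53.1°.

53.1°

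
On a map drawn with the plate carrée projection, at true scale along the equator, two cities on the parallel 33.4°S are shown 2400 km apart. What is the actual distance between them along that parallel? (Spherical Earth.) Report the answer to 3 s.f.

Plate carrée maps x = Rλ, y = Rφ. The meridian scale is h = 1 and the parallel scale is k = 1/cos φ = sec φ.
Along the parallel at 33.4°, map distances are exaggerated by k = sec 33.4° = 1.198.
True distance = 2400 / 1.198 = 2400 × cos 33.4° ≈ 2000 km.

2000 km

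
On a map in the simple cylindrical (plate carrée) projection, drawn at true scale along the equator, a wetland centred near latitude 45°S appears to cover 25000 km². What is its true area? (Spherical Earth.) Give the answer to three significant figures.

In the plate carrée (x = Rλ, y = Rφ), meridians are true-scale (h = 1) and parallels are stretched by k = sec φ.
Areal scale = h·k = 1 × sec φ; at 45°, h = 1.000, k = 1.414, so h·k = 1.414.
True area = apparent / (areal scale) = 25000 / 1.414 ≈ 17700 km².

17700 km²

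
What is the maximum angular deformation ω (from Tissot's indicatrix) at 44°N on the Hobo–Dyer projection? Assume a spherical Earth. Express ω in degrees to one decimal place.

11.2°

Hobo–Dyer is a cylindrical equal-area projection with standard parallels at ±37.5°. For cylindrical equal-area with standard parallel φ₀, h = cos φ / cos φ₀ and k = cos φ₀ / cos φ, so h·k = 1.
At 44°: h = 0.9067, k = 1.103; principal scales a = 1.103, b = 0.9067.
sin(ω/2) = (a − b)/(a + b) = 0.1962/2.010 = 0.09762, so ω = 2 arcsin(0.09762) ≈ 11.2°.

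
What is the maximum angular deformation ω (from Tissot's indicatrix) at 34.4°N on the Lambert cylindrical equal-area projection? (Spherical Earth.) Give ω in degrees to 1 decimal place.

The Lambert cylindrical equal-area projection is the cylindrical equal-area projection with its standard parallel at the equator (φ₀ = 0). Cylindrical equal-area (φ₀ = 0°): h = cos φ / cos 0° along meridians, k = cos 0° / cos φ along parallels; h·k = 1.
At 34.4°: h = 0.8251, k = 1.212; principal scales a = 1.212, b = 0.8251.
sin(ω/2) = (a − b)/(a + b) = 0.3868/2.037 = 0.1899, so ω = 2 arcsin(0.1899) ≈ 21.9°.

21.9°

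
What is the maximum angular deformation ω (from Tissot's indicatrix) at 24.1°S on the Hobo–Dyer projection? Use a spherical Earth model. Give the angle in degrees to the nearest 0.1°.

16.0°

Hobo–Dyer is a cylindrical equal-area projection with standard parallels at ±37.5°. A cylindrical equal-area projection with standard parallel φ₀ has meridian scale h = cos φ / cos φ₀ and parallel scale k = cos φ₀ / cos φ (so areas are preserved, h·k = 1).
At 24.1°: h = 1.151, k = 0.8691; principal scales a = 1.151, b = 0.8691.
sin(ω/2) = (a − b)/(a + b) = 0.2815/2.020 = 0.1394, so ω = 2 arcsin(0.1394) ≈ 16.0°.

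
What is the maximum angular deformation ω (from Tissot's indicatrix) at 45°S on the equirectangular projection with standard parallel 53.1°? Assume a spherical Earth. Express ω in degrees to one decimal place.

The equidistant cylindrical projection with φ₀ = 53.1° has h = 1 (meridians true) and k = cos φ₀ / cos φ along parallels.
At 45°: h = 1.000, k = 0.8491; principal scales a = 1.000, b = 0.8491.
sin(ω/2) = (a − b)/(a + b) = 0.1509/1.849 = 0.08159, so ω = 2 arcsin(0.08159) ≈ 9.4°.

9.4°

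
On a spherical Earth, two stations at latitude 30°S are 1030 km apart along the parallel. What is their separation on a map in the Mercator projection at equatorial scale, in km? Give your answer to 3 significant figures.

1190 km

Mercator is conformal, so the point scale is isotropic: h = k = sec φ = 1/cos φ.
Along the parallel, k = sec 30° = 1/0.8660 = 1.155.
Map distance = 1030 × 1.155 ≈ 1190 km.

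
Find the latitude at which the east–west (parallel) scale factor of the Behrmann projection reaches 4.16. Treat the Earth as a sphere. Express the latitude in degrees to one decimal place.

78.0°

Behrmann is a cylindrical equal-area projection with standard parallels at ±30°. A cylindrical equal-area projection with standard parallel φ₀ has meridian scale h = cos φ / cos φ₀ and parallel scale k = cos φ₀ / cos φ (so areas are preserved, h·k = 1).
k = cos φ₀ / cos φ = 4.16  ⇒  cos φ = cos 30° / 4.16 = 0.2082.
φ = arccos(0.2082) ≈ 78.0°.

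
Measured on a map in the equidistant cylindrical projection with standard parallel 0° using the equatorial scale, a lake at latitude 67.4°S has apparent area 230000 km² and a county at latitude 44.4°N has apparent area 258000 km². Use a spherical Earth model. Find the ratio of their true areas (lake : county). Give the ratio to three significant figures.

0.479

Plate carrée has h = 1 and k = sec φ, giving areal scale sec φ; true area = (apparent area) · cos φ.
True area of lake: 230000 × cos(67.4°) = 230000 × 0.3843 = 88390 km².
True area of county: 258000 × cos(44.4°) = 258000 × 0.7145 = 184300 km².
Ratio = 88390 / 184300 ≈ 0.479.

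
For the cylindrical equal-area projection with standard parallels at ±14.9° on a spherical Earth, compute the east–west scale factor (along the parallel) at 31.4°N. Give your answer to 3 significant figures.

For cylindrical equal-area with standard parallel φ₀, h = cos φ / cos φ₀ and k = cos φ₀ / cos φ, so h·k = 1.
k = cos 14.9° / cos 31.4° = 0.9664/0.8536 = 1.132.

1.13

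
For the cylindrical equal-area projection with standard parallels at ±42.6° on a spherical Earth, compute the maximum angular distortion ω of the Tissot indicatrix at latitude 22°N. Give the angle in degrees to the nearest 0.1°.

26.2°

Cylindrical equal-area (φ₀ = 42.6°): h = cos φ / cos 42.6° along meridians, k = cos 42.6° / cos φ along parallels; h·k = 1.
At 22°: h = 1.260, k = 0.7939; principal scales a = 1.260, b = 0.7939.
sin(ω/2) = (a − b)/(a + b) = 0.4657/2.054 = 0.2268, so ω = 2 arcsin(0.2268) ≈ 26.2°.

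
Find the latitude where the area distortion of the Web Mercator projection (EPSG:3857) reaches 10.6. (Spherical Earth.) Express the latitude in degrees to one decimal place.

Mercator areal scale is sec²φ.
sec²φ = 10.6  ⇒  cos²φ = 0.09434  ⇒  cos φ = 0.3071.
φ = arccos(0.3071) ≈ 72.1°.

72.1°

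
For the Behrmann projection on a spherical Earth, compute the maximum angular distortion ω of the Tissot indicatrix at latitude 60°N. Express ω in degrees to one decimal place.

60.0°

The Behrmann projection is cylindrical equal-area with φ₀ = 30°. Cylindrical equal-area (φ₀ = 30°): h = cos φ / cos 30° along meridians, k = cos 30° / cos φ along parallels; h·k = 1.
At 60°: h = 0.5774, k = 1.732; principal scales a = 1.732, b = 0.5774.
sin(ω/2) = (a − b)/(a + b) = 1.155/2.309 = 0.5000, so ω = 2 arcsin(0.5000) ≈ 60.0°.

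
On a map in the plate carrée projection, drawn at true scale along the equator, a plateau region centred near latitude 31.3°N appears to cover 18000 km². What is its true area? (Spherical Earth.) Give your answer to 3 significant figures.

15400 km²

For the equirectangular projection with φ₀ = 0 (plate carrée), h = 1 along meridians and k = sec φ along parallels.
Areal scale = h·k = 1 × sec φ; at 31.3°, h = 1.000, k = 1.170, so h·k = 1.170.
True area = apparent / (areal scale) = 18000 / 1.170 ≈ 15400 km².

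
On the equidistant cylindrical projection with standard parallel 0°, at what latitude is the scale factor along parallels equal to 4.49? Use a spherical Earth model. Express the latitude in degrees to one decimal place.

Plate carrée: h = 1, k = sec φ along parallels.
sec φ = 4.49  ⇒  cos φ = 0.2227  ⇒  φ ≈ 77.1°.

77.1°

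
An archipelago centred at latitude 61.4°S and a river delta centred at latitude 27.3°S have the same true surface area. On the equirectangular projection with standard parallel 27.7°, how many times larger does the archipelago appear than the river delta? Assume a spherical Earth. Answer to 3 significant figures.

The equidistant cylindrical projection with φ₀ = 27.7° has h = 1 (meridians true) and k = cos φ₀ / cos φ along parallels.
Areal scale at 61.4°: h·k = 1.000 × 1.850 = 1.850.
Areal scale at 27.3°: h·k = 1.000 × 0.9964 = 0.9964.
Ratio = 1.850/0.9964 ≈ 1.86.

1.86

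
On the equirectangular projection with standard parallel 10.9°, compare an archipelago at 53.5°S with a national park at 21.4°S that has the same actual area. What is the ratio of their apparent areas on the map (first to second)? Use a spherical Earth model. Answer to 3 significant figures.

1.57

The equidistant cylindrical projection with φ₀ = 10.9° has h = 1 (meridians true) and k = cos φ₀ / cos φ along parallels.
Areal scale at 53.5°: h·k = 1.000 × 1.651 = 1.651.
Areal scale at 21.4°: h·k = 1.000 × 1.055 = 1.055.
Ratio = 1.651/1.055 ≈ 1.57.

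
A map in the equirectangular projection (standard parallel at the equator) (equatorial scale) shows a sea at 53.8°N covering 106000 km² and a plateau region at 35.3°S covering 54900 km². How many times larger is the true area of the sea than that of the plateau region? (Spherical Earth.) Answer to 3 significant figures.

On the plate carrée, areal scale = h·k = 1 × sec φ, so true area = apparent × cos φ.
True area of sea: 106000 × cos(53.8°) = 106000 × 0.5906 = 62600 km².
True area of plateau region: 54900 × cos(35.3°) = 54900 × 0.8161 = 44810 km².
Ratio = 62600 / 44810 ≈ 1.40.

1.40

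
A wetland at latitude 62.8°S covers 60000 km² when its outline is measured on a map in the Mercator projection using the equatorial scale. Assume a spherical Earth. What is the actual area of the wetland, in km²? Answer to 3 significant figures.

Mercator is conformal, so the point scale is isotropic: h = k = sec φ = 1/cos φ.
Areal scale = k² = sec²φ = 1/cos²(62.8°) = 1/0.4571² = 4.786.
True area = apparent / (areal scale) = 60000 / 4.786 ≈ 12500 km².

12500 km²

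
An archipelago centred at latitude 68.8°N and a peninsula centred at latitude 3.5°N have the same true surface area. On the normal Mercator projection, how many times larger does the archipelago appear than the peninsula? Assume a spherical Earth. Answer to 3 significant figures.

Mercator areal scale is sec²φ.
At 68.8°: sec²(68.8°) = 1/0.3616² = 7.647.
At 3.5°: sec²(3.5°) = 1/0.9981² = 1.004.
Ratio = 7.647/1.004 = cos²(3.5°)/cos²(68.8°) ≈ 7.62.

7.62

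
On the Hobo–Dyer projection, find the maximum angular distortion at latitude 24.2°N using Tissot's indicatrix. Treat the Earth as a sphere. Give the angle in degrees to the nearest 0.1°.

15.9°

The Hobo–Dyer projection is cylindrical equal-area with φ₀ = 37.5°. A cylindrical equal-area projection with standard parallel φ₀ has meridian scale h = cos φ / cos φ₀ and parallel scale k = cos φ₀ / cos φ (so areas are preserved, h·k = 1).
At 24.2°: h = 1.150, k = 0.8698; principal scales a = 1.150, b = 0.8698.
sin(ω/2) = (a − b)/(a + b) = 0.2799/2.019 = 0.1386, so ω = 2 arcsin(0.1386) ≈ 15.9°.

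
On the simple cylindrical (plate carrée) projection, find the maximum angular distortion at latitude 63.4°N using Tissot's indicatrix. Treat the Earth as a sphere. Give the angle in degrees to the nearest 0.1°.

For the equirectangular projection with φ₀ = 0 (plate carrée), h = 1 along meridians and k = sec φ along parallels.
At 63.4°: h = 1.000, k = 2.233; principal scales a = 2.233, b = 1.000.
sin(ω/2) = (a − b)/(a + b) = 1.233/3.233 = 0.3814, so ω = 2 arcsin(0.3814) ≈ 44.8°.

44.8°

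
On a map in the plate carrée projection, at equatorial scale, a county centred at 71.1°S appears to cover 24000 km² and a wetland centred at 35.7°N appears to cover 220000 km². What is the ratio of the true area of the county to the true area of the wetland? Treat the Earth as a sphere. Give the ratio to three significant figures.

Plate carrée has h = 1 and k = sec φ, giving areal scale sec φ; true area = (apparent area) · cos φ.
True area of county: 24000 × cos(71.1°) = 24000 × 0.3239 = 7774 km².
True area of wetland: 220000 × cos(35.7°) = 220000 × 0.8121 = 178700 km².
Ratio = 7774 / 178700 ≈ 0.0435.

0.0435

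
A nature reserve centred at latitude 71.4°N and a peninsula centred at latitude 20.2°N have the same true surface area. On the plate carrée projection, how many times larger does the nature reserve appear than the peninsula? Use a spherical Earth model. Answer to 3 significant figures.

In the plate carrée (x = Rλ, y = Rφ), meridians are true-scale (h = 1) and parallels are stretched by k = sec φ.
Areal scale at 71.4°: h·k = 1.000 × 3.135 = 3.135.
Areal scale at 20.2°: h·k = 1.000 × 1.066 = 1.066.
Ratio = 3.135/1.066 ≈ 2.94.

2.94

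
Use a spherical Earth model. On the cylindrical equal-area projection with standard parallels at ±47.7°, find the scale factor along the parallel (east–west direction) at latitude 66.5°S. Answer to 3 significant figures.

For cylindrical equal-area with standard parallel φ₀, h = cos φ / cos φ₀ and k = cos φ₀ / cos φ, so h·k = 1.
k = cos 47.7° / cos 66.5° = 0.6730/0.3987 = 1.688.

1.69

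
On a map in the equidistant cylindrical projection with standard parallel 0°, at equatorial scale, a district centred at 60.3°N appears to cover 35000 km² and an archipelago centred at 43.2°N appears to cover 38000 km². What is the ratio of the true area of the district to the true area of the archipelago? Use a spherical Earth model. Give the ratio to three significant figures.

Plate carrée has h = 1 and k = sec φ, giving areal scale sec φ; true area = (apparent area) · cos φ.
True area of district: 35000 × cos(60.3°) = 35000 × 0.4955 = 17340 km².
True area of archipelago: 38000 × cos(43.2°) = 38000 × 0.7290 = 27700 km².
Ratio = 17340 / 27700 ≈ 0.626.

0.626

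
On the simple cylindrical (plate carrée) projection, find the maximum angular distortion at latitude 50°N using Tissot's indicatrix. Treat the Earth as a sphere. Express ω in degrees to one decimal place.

In the plate carrée (x = Rλ, y = Rφ), meridians are true-scale (h = 1) and parallels are stretched by k = sec φ.
At 50°: h = 1.000, k = 1.556; principal scales a = 1.556, b = 1.000.
sin(ω/2) = (a − b)/(a + b) = 0.5557/2.556 = 0.2174, so ω = 2 arcsin(0.2174) ≈ 25.1°.

25.1°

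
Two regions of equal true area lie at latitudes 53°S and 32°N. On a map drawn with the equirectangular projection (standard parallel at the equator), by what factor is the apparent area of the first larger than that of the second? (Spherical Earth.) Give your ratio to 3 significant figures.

1.41

For the equirectangular projection with φ₀ = 0 (plate carrée), h = 1 along meridians and k = sec φ along parallels.
Areal scale at 53°: h·k = 1.000 × 1.662 = 1.662.
Areal scale at 32°: h·k = 1.000 × 1.179 = 1.179.
Ratio = 1.662/1.179 ≈ 1.41.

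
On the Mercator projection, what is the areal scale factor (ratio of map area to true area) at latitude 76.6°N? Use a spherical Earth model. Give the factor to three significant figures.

18.6

The Mercator projection is conformal; its linear scale factor is the same in every direction and equals sec φ = 1/cos φ.
Areal scale = k² = sec²φ = 1/cos²(76.6°) = 1/0.2317² = 18.62.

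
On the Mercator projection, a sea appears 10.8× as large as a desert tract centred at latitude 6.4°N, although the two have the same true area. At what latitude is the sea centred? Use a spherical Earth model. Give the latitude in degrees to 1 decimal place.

72.4°

Mercator areal scale is sec²φ, so apparent-area ratio = sec²φ₁ / sec²φ₂ = cos²φ₂ / cos²φ₁.
cos²φ₂ / cos²φ₁ = 10.8  ⇒  cos φ₁ = cos 6.4° / √10.8 = 0.9938/3.286 = 0.3024.
φ₁ = arccos(0.3024) ≈ 72.4°.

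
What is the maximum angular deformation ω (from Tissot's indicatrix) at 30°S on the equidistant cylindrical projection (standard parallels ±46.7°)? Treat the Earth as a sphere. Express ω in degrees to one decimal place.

13.3°

The equidistant cylindrical projection with φ₀ = 46.7° has h = 1 (meridians true) and k = cos φ₀ / cos φ along parallels.
At 30°: h = 1.000, k = 0.7919; principal scales a = 1.000, b = 0.7919.
sin(ω/2) = (a − b)/(a + b) = 0.2081/1.792 = 0.1161, so ω = 2 arcsin(0.1161) ≈ 13.3°.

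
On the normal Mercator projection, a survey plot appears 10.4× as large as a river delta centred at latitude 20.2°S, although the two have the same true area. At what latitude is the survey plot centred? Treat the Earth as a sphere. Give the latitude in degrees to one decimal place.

For equal true areas on Mercator, apparent areas scale as sec²φ, so the ratio is cos²φ₂ / cos²φ₁.
cos²φ₂ / cos²φ₁ = 10.4  ⇒  cos φ₁ = cos 20.2° / √10.4 = 0.9385/3.225 = 0.2910.
φ₁ = arccos(0.2910) ≈ 73.1°.

73.1°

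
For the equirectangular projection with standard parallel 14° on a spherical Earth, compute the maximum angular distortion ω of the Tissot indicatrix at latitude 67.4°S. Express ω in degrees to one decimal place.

The equidistant cylindrical projection with φ₀ = 14° has h = 1 (meridians true) and k = cos φ₀ / cos φ along parallels.
At 67.4°: h = 1.000, k = 2.525; principal scales a = 2.525, b = 1.000.
sin(ω/2) = (a − b)/(a + b) = 1.525/3.525 = 0.4326, so ω = 2 arcsin(0.4326) ≈ 51.3°.

51.3°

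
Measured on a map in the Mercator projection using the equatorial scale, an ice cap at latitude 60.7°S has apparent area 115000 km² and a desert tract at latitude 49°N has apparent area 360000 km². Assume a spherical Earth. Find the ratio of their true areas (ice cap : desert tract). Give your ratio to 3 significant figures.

Since Mercator area scale is 1/cos²φ, the true area equals the apparent area multiplied by cos²φ.
True area of ice cap: 115000 × cos²(60.7°) = 115000 × 0.2395 = 27540 km².
True area of desert tract: 360000 × cos²(49°) = 360000 × 0.4304 = 154900 km².
Ratio = 27540 / 154900 ≈ 0.178.

0.178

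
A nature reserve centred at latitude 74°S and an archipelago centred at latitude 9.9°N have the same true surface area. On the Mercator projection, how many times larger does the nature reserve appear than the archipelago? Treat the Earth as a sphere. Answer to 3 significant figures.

Mercator is conformal with k = sec φ, so areal scale = k² = sec²φ.
At 74°: sec²(74°) = 1/0.2756² = 13.16.
At 9.9°: sec²(9.9°) = 1/0.9851² = 1.030.
Ratio = 13.16/1.030 = cos²(9.9°)/cos²(74°) ≈ 12.8.

12.8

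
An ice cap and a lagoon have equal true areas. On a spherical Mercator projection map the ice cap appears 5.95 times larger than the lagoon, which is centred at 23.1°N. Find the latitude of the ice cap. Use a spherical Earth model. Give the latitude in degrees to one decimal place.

67.8°

On Mercator, (apparent₁)/(apparent₂) = sec²φ₁ / sec²φ₂ when true areas are equal.
cos²φ₂ / cos²φ₁ = 5.95  ⇒  cos φ₁ = cos 23.1° / √5.95 = 0.9198/2.439 = 0.3771.
φ₁ = arccos(0.3771) ≈ 67.8°.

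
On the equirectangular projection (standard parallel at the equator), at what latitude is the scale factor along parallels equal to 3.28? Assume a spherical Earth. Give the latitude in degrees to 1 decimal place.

72.2°

Plate carrée: h = 1, k = sec φ along parallels.
sec φ = 3.28  ⇒  cos φ = 0.3049  ⇒  φ ≈ 72.2°.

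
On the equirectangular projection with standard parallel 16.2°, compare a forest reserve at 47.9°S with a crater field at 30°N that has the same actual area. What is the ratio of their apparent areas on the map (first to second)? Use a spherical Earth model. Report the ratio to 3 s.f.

In the equirectangular projection with standard parallel φ₀ = 16.2° (x = Rλ cos φ₀, y = Rφ), meridians are true-scale (h = 1) and the parallel scale is k = cos φ₀ / cos φ.
Areal scale at 47.9°: h·k = 1.000 × 1.432 = 1.432.
Areal scale at 30°: h·k = 1.000 × 1.109 = 1.109.
Ratio = 1.432/1.109 ≈ 1.29.

1.29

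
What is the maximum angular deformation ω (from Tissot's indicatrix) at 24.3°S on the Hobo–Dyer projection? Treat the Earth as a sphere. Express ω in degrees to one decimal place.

15.8°

Hobo–Dyer is a cylindrical equal-area projection with standard parallels at ±37.5°. Cylindrical equal-area (φ₀ = 37.5°): h = cos φ / cos 37.5° along meridians, k = cos 37.5° / cos φ along parallels; h·k = 1.
At 24.3°: h = 1.149, k = 0.8705; principal scales a = 1.149, b = 0.8705.
sin(ω/2) = (a − b)/(a + b) = 0.2783/2.019 = 0.1378, so ω = 2 arcsin(0.1378) ≈ 15.8°.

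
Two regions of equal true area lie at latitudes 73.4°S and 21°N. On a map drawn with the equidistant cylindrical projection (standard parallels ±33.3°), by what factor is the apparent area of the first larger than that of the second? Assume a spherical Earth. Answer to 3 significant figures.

3.27

In the equirectangular projection with standard parallel φ₀ = 33.3° (x = Rλ cos φ₀, y = Rφ), meridians are true-scale (h = 1) and the parallel scale is k = cos φ₀ / cos φ.
Areal scale at 73.4°: h·k = 1.000 × 2.926 = 2.926.
Areal scale at 21°: h·k = 1.000 × 0.8953 = 0.8953.
Ratio = 2.926/0.8953 ≈ 3.27.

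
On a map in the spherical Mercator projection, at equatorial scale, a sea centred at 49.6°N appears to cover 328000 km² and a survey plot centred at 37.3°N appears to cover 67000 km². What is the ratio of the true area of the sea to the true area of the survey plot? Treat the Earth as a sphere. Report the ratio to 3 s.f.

Since Mercator area scale is 1/cos²φ, the true area equals the apparent area multiplied by cos²φ.
True area of sea: 328000 × cos²(49.6°) = 328000 × 0.4201 = 137800 km².
True area of survey plot: 67000 × cos²(37.3°) = 67000 × 0.6328 = 42400 km².
Ratio = 137800 / 42400 ≈ 3.25.

3.25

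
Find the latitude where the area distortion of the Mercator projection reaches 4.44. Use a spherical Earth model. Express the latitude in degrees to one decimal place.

Mercator areal scale is sec²φ.
sec²φ = 4.44  ⇒  cos²φ = 0.2252  ⇒  cos φ = 0.4746.
φ = arccos(0.4746) ≈ 61.7°.

61.7°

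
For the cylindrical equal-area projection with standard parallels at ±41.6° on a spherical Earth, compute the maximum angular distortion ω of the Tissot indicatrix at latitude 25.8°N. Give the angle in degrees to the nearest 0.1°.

Cylindrical equal-area (φ₀ = 41.6°): h = cos φ / cos 41.6° along meridians, k = cos 41.6° / cos φ along parallels; h·k = 1.
At 25.8°: h = 1.204, k = 0.8306; principal scales a = 1.204, b = 0.8306.
sin(ω/2) = (a − b)/(a + b) = 0.3734/2.035 = 0.1835, so ω = 2 arcsin(0.1835) ≈ 21.1°.

21.1°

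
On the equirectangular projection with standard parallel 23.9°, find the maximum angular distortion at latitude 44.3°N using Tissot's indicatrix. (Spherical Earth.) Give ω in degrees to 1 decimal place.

14.0°

With standard parallel φ₀ = 23.9°, the equirectangular projection gives x = Rλ cos φ₀, y = Rφ, so h = 1 and k = cos 23.9° / cos φ.
At 44.3°: h = 1.000, k = 1.277; principal scales a = 1.277, b = 1.000.
sin(ω/2) = (a − b)/(a + b) = 0.2774/2.277 = 0.1218, so ω = 2 arcsin(0.1218) ≈ 14.0°.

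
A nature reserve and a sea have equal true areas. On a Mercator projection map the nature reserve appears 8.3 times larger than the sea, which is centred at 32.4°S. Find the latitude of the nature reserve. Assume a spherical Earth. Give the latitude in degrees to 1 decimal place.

Mercator areal scale is sec²φ, so apparent-area ratio = sec²φ₁ / sec²φ₂ = cos²φ₂ / cos²φ₁.
cos²φ₂ / cos²φ₁ = 8.3  ⇒  cos φ₁ = cos 32.4° / √8.3 = 0.8443/2.881 = 0.2931.
φ₁ = arccos(0.2931) ≈ 73.0°.

73.0°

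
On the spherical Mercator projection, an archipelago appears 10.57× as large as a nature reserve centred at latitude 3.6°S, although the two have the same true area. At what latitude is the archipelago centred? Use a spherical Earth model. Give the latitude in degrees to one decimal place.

On Mercator, (apparent₁)/(apparent₂) = sec²φ₁ / sec²φ₂ when true areas are equal.
cos²φ₂ / cos²φ₁ = 10.57  ⇒  cos φ₁ = cos 3.6° / √10.57 = 0.9980/3.251 = 0.3070.
φ₁ = arccos(0.3070) ≈ 72.1°.

72.1°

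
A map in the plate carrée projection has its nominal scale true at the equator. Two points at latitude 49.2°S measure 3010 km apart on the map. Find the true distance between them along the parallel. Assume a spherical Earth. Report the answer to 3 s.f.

For the equirectangular projection with φ₀ = 0 (plate carrée), h = 1 along meridians and k = sec φ along parallels.
Along the parallel at 49.2°, map distances are exaggerated by k = sec 49.2° = 1.530.
True distance = 3010 / 1.530 = 3010 × cos 49.2° ≈ 1970 km.

1970 km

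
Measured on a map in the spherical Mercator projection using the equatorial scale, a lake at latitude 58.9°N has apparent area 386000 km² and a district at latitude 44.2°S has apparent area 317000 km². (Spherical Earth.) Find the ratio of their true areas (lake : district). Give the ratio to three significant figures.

On Mercator the areal scale is sec²φ, so true area = apparent × cos²φ.
True area of lake: 386000 × cos²(58.9°) = 386000 × 0.2668 = 103000 km².
True area of district: 317000 × cos²(44.2°) = 317000 × 0.5140 = 162900 km².
Ratio = 103000 / 162900 ≈ 0.632.

0.632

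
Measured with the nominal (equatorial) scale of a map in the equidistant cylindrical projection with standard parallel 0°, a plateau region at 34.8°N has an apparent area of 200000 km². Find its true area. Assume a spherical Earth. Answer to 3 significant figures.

164000 km²

In the plate carrée (x = Rλ, y = Rφ), meridians are true-scale (h = 1) and parallels are stretched by k = sec φ.
Areal scale = h·k = 1 × sec φ; at 34.8°, h = 1.000, k = 1.218, so h·k = 1.218.
True area = apparent / (areal scale) = 200000 / 1.218 ≈ 164000 km².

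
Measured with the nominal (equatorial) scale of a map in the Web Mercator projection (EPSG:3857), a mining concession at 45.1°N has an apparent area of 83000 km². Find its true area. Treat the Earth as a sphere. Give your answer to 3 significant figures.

41400 km²

The Mercator projection is conformal; its linear scale factor is the same in every direction and equals sec φ = 1/cos φ.
Areal scale = k² = sec²φ = 1/cos²(45.1°) = 1/0.7059² = 2.007.
True area = apparent / (areal scale) = 83000 / 2.007 ≈ 41400 km².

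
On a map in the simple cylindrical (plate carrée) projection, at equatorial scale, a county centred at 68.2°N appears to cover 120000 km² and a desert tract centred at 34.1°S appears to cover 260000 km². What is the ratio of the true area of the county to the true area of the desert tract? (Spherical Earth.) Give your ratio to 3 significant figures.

Plate carrée has h = 1 and k = sec φ, giving areal scale sec φ; true area = (apparent area) · cos φ.
True area of county: 120000 × cos(68.2°) = 120000 × 0.3714 = 44560 km².
True area of desert tract: 260000 × cos(34.1°) = 260000 × 0.8281 = 215300 km².
Ratio = 44560 / 215300 ≈ 0.207.

0.207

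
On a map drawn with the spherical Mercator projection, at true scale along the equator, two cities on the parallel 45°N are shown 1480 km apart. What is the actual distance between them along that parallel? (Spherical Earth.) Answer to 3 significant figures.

1050 km

Mercator is conformal, so the point scale is isotropic: h = k = sec φ = 1/cos φ.
Along the parallel at 45°, map distances are exaggerated by k = sec 45° = 1.414.
True distance = 1480 / 1.414 = 1480 × cos 45° ≈ 1050 km.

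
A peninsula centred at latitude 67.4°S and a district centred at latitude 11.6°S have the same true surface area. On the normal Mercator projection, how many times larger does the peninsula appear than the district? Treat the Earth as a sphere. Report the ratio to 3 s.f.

On Mercator, area is exaggerated by sec²φ = 1/cos²φ.
At 67.4°: sec²(67.4°) = 1/0.3843² = 6.771.
At 11.6°: sec²(11.6°) = 1/0.9796² = 1.042.
Ratio = 6.771/1.042 = cos²(11.6°)/cos²(67.4°) ≈ 6.50.

6.50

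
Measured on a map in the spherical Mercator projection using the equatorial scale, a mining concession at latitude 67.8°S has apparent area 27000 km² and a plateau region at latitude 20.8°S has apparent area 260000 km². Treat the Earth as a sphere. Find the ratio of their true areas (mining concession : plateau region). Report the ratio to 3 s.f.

Mercator's areal exaggeration is sec²φ; hence true area = (apparent area) · cos²φ.
True area of mining concession: 27000 × cos²(67.8°) = 27000 × 0.1428 = 3855 km².
True area of plateau region: 260000 × cos²(20.8°) = 260000 × 0.8739 = 227200 km².
Ratio = 3855 / 227200 ≈ 0.0170.

0.0170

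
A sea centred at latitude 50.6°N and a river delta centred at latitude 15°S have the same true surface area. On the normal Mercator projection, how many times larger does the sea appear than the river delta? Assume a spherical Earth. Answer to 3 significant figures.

2.32

On Mercator, area is exaggerated by sec²φ = 1/cos²φ.
At 50.6°: sec²(50.6°) = 1/0.6347² = 2.482.
At 15°: sec²(15°) = 1/0.9659² = 1.072.
Ratio = 2.482/1.072 = cos²(15°)/cos²(50.6°) ≈ 2.32.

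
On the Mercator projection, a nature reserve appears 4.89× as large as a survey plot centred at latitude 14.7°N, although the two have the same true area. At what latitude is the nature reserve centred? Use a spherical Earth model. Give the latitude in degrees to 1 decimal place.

64.1°

Mercator areal scale is sec²φ, so apparent-area ratio = sec²φ₁ / sec²φ₂ = cos²φ₂ / cos²φ₁.
cos²φ₂ / cos²φ₁ = 4.89  ⇒  cos φ₁ = cos 14.7° / √4.89 = 0.9673/2.211 = 0.4374.
φ₁ = arccos(0.4374) ≈ 64.1°.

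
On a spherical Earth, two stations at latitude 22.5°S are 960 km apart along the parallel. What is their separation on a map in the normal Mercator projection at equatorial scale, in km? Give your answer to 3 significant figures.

The Mercator projection is conformal; its linear scale factor is the same in every direction and equals sec φ = 1/cos φ.
Along the parallel, k = sec 22.5° = 1/0.9239 = 1.082.
Map distance = 960 × 1.082 ≈ 1040 km.

1040 km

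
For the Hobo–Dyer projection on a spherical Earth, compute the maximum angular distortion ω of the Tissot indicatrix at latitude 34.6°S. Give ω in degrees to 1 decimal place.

4.2°

The Hobo–Dyer projection is cylindrical equal-area with φ₀ = 37.5°. For cylindrical equal-area with standard parallel φ₀, h = cos φ / cos φ₀ and k = cos φ₀ / cos φ, so h·k = 1.
At 34.6°: h = 1.038, k = 0.9638; principal scales a = 1.038, b = 0.9638.
sin(ω/2) = (a − b)/(a + b) = 0.07372/2.001 = 0.03684, so ω = 2 arcsin(0.03684) ≈ 4.2°.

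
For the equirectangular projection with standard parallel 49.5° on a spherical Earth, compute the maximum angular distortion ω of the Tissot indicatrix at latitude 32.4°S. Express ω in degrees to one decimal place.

With standard parallel φ₀ = 49.5°, the equirectangular projection gives x = Rλ cos φ₀, y = Rφ, so h = 1 and k = cos 49.5° / cos φ.
At 32.4°: h = 1.000, k = 0.7692; principal scales a = 1.000, b = 0.7692.
sin(ω/2) = (a − b)/(a + b) = 0.2308/1.769 = 0.1305, so ω = 2 arcsin(0.1305) ≈ 15.0°.

15.0°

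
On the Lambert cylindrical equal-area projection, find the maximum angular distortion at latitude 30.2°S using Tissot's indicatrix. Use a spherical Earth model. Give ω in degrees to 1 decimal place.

The Lambert cylindrical equal-area projection is the cylindrical equal-area projection with its standard parallel at the equator (φ₀ = 0). A cylindrical equal-area projection with standard parallel φ₀ has meridian scale h = cos φ / cos φ₀ and parallel scale k = cos φ₀ / cos φ (so areas are preserved, h·k = 1).
At 30.2°: h = 0.8643, k = 1.157; principal scales a = 1.157, b = 0.8643.
sin(ω/2) = (a − b)/(a + b) = 0.2928/2.021 = 0.1448, so ω = 2 arcsin(0.1448) ≈ 16.7°.

16.7°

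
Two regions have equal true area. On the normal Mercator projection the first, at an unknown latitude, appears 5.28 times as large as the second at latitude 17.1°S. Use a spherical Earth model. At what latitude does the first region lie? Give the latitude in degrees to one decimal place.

65.4°

For equal true areas on Mercator, apparent areas scale as sec²φ, so the ratio is cos²φ₂ / cos²φ₁.
cos²φ₂ / cos²φ₁ = 5.28  ⇒  cos φ₁ = cos 17.1° / √5.28 = 0.9558/2.298 = 0.4160.
φ₁ = arccos(0.4160) ≈ 65.4°.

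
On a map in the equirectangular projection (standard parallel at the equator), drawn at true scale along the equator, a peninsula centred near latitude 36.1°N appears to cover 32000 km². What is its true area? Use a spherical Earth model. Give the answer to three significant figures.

For the equirectangular projection with φ₀ = 0 (plate carrée), h = 1 along meridians and k = sec φ along parallels.
Areal scale = h·k = 1 × sec φ; at 36.1°, h = 1.000, k = 1.238, so h·k = 1.238.
True area = apparent / (areal scale) = 32000 / 1.238 ≈ 25900 km².

25900 km²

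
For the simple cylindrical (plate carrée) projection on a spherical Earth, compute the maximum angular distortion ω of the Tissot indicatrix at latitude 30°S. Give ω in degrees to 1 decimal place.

In the plate carrée (x = Rλ, y = Rφ), meridians are true-scale (h = 1) and parallels are stretched by k = sec φ.
At 30°: h = 1.000, k = 1.155; principal scales a = 1.155, b = 1.000.
sin(ω/2) = (a − b)/(a + b) = 0.1547/2.155 = 0.07180, so ω = 2 arcsin(0.07180) ≈ 8.2°.

8.2°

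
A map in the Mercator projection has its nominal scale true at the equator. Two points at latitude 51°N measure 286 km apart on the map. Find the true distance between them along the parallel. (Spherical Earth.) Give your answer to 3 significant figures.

180 km

The Mercator projection is conformal; its linear scale factor is the same in every direction and equals sec φ = 1/cos φ.
Along the parallel at 51°, map distances are exaggerated by k = sec 51° = 1.589.
True distance = 286 / 1.589 = 286 × cos 51° ≈ 180 km.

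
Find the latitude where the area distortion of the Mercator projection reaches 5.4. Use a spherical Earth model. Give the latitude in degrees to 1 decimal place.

Mercator areal scale is sec²φ.
sec²φ = 5.4  ⇒  cos²φ = 0.1852  ⇒  cos φ = 0.4303.
φ = arccos(0.4303) ≈ 64.5°.

64.5°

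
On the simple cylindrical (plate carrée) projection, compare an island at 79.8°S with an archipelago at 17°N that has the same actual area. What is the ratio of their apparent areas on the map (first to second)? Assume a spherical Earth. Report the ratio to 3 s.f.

Plate carrée maps x = Rλ, y = Rφ. The meridian scale is h = 1 and the parallel scale is k = 1/cos φ = sec φ.
Areal scale at 79.8°: h·k = 1.000 × 5.647 = 5.647.
Areal scale at 17°: h·k = 1.000 × 1.046 = 1.046.
Ratio = 5.647/1.046 ≈ 5.40.

5.40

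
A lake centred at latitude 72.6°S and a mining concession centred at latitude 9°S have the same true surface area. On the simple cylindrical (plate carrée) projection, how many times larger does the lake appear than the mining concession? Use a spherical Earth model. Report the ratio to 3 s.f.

Plate carrée maps x = Rλ, y = Rφ. The meridian scale is h = 1 and the parallel scale is k = 1/cos φ = sec φ.
Areal scale at 72.6°: h·k = 1.000 × 3.344 = 3.344.
Areal scale at 9°: h·k = 1.000 × 1.012 = 1.012.
Ratio = 3.344/1.012 ≈ 3.30.

3.30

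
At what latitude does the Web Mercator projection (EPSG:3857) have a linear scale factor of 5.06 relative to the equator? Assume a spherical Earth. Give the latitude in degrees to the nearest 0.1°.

Mercator scale is k = sec φ = 1/cos φ.
1/cos φ = 5.06  ⇒  cos φ = 0.1976  ⇒  φ = arccos(0.1976) ≈ 78.6°.

78.6°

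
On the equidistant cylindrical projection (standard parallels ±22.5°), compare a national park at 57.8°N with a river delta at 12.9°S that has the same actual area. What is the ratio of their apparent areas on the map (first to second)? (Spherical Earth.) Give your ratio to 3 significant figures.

The equidistant cylindrical projection with φ₀ = 22.5° has h = 1 (meridians true) and k = cos φ₀ / cos φ along parallels.
Areal scale at 57.8°: h·k = 1.000 × 1.734 = 1.734.
Areal scale at 12.9°: h·k = 1.000 × 0.9478 = 0.9478.
Ratio = 1.734/0.9478 ≈ 1.83.

1.83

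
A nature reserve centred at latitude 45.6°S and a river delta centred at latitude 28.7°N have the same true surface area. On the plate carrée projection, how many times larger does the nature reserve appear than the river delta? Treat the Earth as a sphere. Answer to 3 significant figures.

1.25

Plate carrée maps x = Rλ, y = Rφ. The meridian scale is h = 1 and the parallel scale is k = 1/cos φ = sec φ.
Areal scale at 45.6°: h·k = 1.000 × 1.429 = 1.429.
Areal scale at 28.7°: h·k = 1.000 × 1.140 = 1.140.
Ratio = 1.429/1.140 ≈ 1.25.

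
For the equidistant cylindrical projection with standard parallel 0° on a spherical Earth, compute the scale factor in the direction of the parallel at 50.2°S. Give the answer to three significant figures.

For the equirectangular projection with φ₀ = 0 (plate carrée), h = 1 along meridians and k = sec φ along parallels.
k = 1/cos 50.2° = 1/0.6401 = 1.562.

1.56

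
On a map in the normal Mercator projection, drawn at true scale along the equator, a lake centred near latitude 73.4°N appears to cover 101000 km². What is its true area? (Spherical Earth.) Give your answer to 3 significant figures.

Mercator is conformal, so the point scale is isotropic: h = k = sec φ = 1/cos φ.
Areal scale = k² = sec²φ = 1/cos²(73.4°) = 1/0.2857² = 12.25.
True area = apparent / (areal scale) = 101000 / 12.25 ≈ 8240 km².

8240 km²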